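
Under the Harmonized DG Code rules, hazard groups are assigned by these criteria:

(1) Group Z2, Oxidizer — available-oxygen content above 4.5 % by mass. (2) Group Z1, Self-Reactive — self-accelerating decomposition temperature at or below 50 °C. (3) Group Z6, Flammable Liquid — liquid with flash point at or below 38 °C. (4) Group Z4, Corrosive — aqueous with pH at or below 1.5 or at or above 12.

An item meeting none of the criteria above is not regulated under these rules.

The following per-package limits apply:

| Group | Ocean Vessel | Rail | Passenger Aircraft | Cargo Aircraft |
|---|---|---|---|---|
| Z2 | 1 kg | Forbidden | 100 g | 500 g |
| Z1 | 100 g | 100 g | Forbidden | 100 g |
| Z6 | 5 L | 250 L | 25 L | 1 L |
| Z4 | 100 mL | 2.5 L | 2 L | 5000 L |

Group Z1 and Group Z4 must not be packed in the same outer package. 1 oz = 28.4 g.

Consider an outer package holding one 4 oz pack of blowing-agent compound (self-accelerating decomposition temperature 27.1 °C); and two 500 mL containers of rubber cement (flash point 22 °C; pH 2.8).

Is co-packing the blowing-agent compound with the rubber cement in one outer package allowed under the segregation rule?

The blowing-agent compound has self-accelerating decomposition temperature 27.1 °C, which is ≤ 50 °C, so it is Group Z1 (Self-Reactive).
Rubber cement: flash point 22 °C ≤ 38 °C → Group Z6 (Flammable Liquid).
No segregation rule bars Group Z1 with Group Z6.

Yes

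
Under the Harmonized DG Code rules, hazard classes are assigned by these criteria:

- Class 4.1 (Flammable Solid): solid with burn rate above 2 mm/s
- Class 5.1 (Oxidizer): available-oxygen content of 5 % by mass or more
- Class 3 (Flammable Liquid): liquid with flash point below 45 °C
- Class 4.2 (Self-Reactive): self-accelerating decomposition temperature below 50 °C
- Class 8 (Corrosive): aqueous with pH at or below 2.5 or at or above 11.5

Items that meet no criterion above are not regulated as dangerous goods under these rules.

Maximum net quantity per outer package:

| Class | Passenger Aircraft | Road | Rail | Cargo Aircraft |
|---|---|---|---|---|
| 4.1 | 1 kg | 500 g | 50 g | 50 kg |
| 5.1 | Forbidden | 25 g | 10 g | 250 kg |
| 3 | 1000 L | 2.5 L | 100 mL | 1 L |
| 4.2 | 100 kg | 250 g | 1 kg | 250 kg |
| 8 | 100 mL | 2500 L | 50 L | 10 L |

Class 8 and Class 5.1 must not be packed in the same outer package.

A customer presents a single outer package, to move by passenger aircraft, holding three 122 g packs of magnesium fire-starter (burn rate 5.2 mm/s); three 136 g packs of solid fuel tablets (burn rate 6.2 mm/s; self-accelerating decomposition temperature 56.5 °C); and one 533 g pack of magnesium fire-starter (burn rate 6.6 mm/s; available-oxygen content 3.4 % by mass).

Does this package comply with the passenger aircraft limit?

The magnesium fire-starter has burn rate 5.2 mm/s, which is > 2 mm/s, so it is Class 4.1 (Flammable Solid).
The solid fuel tablets have burn rate 6.2 mm/s, which is > 2 mm/s, so they are Class 4.1 (Flammable Solid).
Burn rate 6.6 mm/s meets the Class 4.1 criterion (Flammable Solid), so the magnesium fire-starter is Class 4.1.
Class 4.1 net quantity: (three 122 g packs = 366 g) + (three 136 g packs = 408 g) + 533 g = 1.307 kg.
That exceeds the Class 4.1 passenger aircraft limit of 1 kg.

No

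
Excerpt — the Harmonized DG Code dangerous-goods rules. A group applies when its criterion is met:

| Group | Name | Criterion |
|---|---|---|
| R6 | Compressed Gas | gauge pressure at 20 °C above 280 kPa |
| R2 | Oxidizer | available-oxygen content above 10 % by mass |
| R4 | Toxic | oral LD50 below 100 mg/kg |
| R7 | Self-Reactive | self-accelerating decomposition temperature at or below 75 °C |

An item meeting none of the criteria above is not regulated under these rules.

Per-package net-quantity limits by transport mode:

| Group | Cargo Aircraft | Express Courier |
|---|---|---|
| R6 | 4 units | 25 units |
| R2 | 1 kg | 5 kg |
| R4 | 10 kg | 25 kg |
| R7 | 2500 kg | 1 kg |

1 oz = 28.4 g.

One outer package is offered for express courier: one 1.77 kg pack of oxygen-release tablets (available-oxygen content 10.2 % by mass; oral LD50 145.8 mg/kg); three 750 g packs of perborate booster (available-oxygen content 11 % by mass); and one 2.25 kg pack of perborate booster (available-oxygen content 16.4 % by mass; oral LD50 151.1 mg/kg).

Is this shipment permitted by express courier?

Oxygen-release tablets: available-oxygen content 10.2 % by mass > 10 % by mass → Group R2 (Oxidizer).
Available-oxygen content 11 % by mass meets the Group R2 criterion (Oxidizer), so the perborate booster is Group R2.
With available-oxygen content 16.4 % by mass (> 10 % by mass), the perborate booster falls in Group R2.
Group R2 net quantity: 1.77 kg + (three 750 g packs = 2.25 kg) + 2.25 kg = 6.27 kg.
6.27 kg > 5 kg (express courier limit, Group R2) — over the limit.

No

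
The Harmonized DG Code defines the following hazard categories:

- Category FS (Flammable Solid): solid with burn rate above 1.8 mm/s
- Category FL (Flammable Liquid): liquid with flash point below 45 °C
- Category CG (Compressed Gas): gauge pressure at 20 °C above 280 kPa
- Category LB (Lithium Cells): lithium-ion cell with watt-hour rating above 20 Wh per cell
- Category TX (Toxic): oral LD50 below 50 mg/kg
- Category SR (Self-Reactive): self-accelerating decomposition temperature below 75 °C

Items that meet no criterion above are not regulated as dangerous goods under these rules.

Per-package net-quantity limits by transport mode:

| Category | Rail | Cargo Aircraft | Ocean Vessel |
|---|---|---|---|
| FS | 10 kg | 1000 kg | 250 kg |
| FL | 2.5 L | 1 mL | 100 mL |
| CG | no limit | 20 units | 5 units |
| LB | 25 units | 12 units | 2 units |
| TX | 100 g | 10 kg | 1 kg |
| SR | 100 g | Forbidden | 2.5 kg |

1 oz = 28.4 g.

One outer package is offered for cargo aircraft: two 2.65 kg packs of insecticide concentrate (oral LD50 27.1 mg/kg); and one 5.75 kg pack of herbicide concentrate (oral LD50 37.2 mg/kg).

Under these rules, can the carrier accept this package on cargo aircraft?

No

Oral LD50 27.1 mg/kg meets the Category TX criterion (Toxic), so the insecticide concentrate is Category TX.
With oral LD50 37.2 mg/kg (< 50 mg/kg), the herbicide concentrate falls in Category TX.
Total Category TX: (two 2.65 kg packs = 5.3 kg) + 5.75 kg = 11.05 kg.
That exceeds the Category TX cargo aircraft limit of 10 kg.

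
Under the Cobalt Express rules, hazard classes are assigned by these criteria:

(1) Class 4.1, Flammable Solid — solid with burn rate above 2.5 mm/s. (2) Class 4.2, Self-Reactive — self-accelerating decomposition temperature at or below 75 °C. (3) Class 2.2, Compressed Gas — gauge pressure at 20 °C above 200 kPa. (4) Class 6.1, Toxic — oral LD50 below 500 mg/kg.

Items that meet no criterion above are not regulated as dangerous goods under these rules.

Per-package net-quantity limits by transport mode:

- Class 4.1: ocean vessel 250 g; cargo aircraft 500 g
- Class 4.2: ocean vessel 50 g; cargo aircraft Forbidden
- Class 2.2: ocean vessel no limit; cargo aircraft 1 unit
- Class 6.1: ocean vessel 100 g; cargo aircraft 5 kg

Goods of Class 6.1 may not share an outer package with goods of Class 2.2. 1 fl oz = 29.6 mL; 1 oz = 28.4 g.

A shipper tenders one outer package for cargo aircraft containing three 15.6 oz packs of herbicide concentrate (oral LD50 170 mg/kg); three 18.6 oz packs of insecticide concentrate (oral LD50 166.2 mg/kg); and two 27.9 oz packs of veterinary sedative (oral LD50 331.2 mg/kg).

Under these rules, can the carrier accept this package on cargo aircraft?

The herbicide concentrate has oral LD50 170 mg/kg, which is < 500 mg/kg, so it is Class 6.1 (Toxic).
With oral LD50 166.2 mg/kg (< 500 mg/kg), the insecticide concentrate falls in Class 6.1.
Oral LD50 331.2 mg/kg meets the Class 6.1 criterion (Toxic), so the veterinary sedative is Class 6.1.
Class 6.1 net quantity: (three 15.6 oz packs = 1329.12 g) + (three 18.6 oz packs = 1584.72 g) + (two 27.9 oz packs = 1584.72 g) = 4498.56 g.
4498.56 g is within the cargo aircraft limit of 5 kg for Class 6.1.

Yes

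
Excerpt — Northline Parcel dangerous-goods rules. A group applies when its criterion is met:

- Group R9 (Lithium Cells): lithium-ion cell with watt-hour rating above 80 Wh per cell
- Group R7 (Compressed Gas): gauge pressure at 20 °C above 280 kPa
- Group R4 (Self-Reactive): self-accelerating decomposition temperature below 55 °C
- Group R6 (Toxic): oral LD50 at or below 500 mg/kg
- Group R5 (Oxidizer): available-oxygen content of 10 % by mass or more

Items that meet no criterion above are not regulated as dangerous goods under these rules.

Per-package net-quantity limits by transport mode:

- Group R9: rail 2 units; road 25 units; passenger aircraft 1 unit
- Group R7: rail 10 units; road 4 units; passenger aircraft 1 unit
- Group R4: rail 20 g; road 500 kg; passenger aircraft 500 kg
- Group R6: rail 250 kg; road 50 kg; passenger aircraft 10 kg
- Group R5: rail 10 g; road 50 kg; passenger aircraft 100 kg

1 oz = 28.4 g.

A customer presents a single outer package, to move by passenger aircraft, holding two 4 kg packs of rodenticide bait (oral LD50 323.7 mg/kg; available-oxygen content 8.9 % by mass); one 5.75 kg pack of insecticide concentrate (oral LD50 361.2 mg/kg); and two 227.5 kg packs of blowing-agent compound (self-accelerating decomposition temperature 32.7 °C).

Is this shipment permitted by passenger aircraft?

The rodenticide bait has oral LD50 323.7 mg/kg, which is ≤ 500 mg/kg, so it is Group R6 (Toxic).
Insecticide concentrate: oral LD50 361.2 mg/kg ≤ 500 mg/kg → Group R6 (Toxic).
With self-accelerating decomposition temperature 32.7 °C (< 55 °C), the blowing-agent compound falls in Group R4.
Group R6 net quantity: (two 4 kg packs = 8 kg) + 5.75 kg = 13.75 kg.
13.75 kg exceeds the passenger aircraft limit of 10 kg for Group R6.
Group R4 quantity: two 227.5 kg packs = 455 kg.
That is within the Group R4 passenger aircraft limit of 500 kg.

No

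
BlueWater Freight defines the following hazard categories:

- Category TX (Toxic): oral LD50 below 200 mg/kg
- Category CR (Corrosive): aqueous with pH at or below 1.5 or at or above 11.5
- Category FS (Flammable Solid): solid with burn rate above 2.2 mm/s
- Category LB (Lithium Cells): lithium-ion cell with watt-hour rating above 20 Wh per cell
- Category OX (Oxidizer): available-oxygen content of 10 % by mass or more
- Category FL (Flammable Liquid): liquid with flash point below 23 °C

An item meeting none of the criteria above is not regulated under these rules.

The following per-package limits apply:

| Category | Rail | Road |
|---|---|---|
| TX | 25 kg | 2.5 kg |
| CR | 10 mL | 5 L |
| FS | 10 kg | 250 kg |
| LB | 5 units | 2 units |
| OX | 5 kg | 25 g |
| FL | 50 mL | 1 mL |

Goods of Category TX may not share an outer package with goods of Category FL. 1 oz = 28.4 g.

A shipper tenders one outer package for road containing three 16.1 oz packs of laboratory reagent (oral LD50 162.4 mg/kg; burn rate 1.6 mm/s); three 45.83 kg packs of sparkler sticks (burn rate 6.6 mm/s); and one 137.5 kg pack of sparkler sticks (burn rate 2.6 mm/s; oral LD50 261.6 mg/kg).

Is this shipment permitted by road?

Oral LD50 162.4 mg/kg meets the Category TX criterion (Toxic), so the laboratory reagent is Category TX.
Burn rate 6.6 mm/s meets the Category FS criterion (Flammable Solid), so the sparkler sticks are Category FS.
With burn rate 2.6 mm/s (> 2.2 mm/s), the sparkler sticks fall in Category FS.
Category FS net quantity: (three 45.83 kg packs = 137.49 kg) + 137.5 kg = 274.99 kg.
274.99 kg > 250 kg (road limit, Category FS) — over the limit.
Category TX quantity: three 16.1 oz packs = 1371.72 g.
1371.72 g ≤ 2.5 kg (road limit, Category TX) — within limit.
The segregation rule (Category TX with Category FL) does not apply to Category FS with Category TX.

No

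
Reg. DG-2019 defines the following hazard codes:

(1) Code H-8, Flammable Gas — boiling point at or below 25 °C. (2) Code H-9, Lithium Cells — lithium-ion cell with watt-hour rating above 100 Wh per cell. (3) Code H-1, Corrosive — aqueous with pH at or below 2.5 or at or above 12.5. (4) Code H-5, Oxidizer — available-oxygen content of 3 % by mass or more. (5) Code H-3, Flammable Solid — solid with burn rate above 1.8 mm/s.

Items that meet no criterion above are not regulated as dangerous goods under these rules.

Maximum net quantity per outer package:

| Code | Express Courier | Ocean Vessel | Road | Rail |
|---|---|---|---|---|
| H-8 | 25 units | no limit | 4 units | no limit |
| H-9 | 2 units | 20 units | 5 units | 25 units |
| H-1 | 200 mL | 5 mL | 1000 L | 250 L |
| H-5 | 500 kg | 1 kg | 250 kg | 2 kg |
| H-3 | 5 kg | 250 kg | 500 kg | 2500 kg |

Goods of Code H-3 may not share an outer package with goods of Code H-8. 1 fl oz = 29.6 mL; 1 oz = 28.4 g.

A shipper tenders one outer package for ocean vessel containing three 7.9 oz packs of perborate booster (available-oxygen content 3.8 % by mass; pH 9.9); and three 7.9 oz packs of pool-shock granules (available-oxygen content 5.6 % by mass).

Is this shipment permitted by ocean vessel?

The perborate booster has available-oxygen content 3.8 % by mass, which is ≥ 3 % by mass, so it is Code H-5 (Oxidizer).
With available-oxygen content 5.6 % by mass (≥ 3 % by mass), the pool-shock granules fall in Code H-5.
Code H-5 net quantity: (three 7.9 oz packs = 673.08 g) + (three 7.9 oz packs = 673.08 g) = 1346.16 g.
1346.16 g exceeds the ocean vessel limit of 1 kg for Code H-5.

No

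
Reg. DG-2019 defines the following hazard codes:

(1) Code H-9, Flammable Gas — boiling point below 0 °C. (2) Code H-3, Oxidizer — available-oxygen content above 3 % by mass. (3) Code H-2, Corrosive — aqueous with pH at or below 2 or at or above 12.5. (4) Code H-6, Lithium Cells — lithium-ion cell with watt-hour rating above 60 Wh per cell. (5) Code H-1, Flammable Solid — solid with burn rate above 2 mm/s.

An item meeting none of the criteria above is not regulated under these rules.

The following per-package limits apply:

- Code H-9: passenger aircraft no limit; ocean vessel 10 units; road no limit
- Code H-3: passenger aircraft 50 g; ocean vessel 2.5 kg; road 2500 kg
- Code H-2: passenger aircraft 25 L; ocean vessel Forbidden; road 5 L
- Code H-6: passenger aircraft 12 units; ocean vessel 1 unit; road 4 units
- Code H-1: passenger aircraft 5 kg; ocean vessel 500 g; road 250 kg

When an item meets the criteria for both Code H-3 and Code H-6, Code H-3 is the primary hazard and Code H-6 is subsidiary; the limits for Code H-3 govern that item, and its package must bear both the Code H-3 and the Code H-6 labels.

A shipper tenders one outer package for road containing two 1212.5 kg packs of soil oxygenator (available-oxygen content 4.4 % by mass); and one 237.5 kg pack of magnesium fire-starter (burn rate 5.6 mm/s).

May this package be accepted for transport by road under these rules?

The soil oxygenator has available-oxygen content 4.4 % by mass, which is > 3 % by mass, so it is Code H-3 (Oxidizer).
The magnesium fire-starter has burn rate 5.6 mm/s, which is > 2 mm/s, so it is Code H-1 (Flammable Solid).
Code H-3 quantity: two 1212.5 kg packs = 2425 kg.
That is within the Code H-3 road limit of 2500 kg.
Code H-1 quantity: 237.5 kg.
237.5 kg is within the road limit of 250 kg for Code H-1.
Every hazard code is within its road limit and no segregation rule is violated.

Yes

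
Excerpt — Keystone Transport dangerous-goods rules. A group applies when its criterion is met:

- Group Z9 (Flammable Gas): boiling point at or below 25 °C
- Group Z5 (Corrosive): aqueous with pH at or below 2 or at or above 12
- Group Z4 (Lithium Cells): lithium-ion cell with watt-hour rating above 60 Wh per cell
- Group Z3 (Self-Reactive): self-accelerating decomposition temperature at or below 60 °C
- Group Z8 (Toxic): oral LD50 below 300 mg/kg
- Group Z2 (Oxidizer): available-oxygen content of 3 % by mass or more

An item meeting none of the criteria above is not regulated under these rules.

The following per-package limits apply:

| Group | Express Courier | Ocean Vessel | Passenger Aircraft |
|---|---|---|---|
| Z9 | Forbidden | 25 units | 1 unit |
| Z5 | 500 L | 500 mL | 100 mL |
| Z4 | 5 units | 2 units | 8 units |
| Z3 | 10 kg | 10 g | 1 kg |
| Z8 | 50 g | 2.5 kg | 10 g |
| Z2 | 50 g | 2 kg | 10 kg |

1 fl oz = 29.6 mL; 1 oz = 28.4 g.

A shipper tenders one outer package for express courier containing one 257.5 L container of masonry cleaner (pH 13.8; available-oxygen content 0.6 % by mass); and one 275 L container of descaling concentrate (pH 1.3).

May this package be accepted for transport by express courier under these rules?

No

The masonry cleaner has pH 13.8, which is ≥ 12, so it is Group Z5 (Corrosive).
Descaling concentrate: pH 1.3 ≤ 2 → Group Z5 (Corrosive).
Total Group Z5: 257.5 L + 275 L = 532.5 L.
532.5 L > 500 L (express courier limit, Group Z5) — over the limit.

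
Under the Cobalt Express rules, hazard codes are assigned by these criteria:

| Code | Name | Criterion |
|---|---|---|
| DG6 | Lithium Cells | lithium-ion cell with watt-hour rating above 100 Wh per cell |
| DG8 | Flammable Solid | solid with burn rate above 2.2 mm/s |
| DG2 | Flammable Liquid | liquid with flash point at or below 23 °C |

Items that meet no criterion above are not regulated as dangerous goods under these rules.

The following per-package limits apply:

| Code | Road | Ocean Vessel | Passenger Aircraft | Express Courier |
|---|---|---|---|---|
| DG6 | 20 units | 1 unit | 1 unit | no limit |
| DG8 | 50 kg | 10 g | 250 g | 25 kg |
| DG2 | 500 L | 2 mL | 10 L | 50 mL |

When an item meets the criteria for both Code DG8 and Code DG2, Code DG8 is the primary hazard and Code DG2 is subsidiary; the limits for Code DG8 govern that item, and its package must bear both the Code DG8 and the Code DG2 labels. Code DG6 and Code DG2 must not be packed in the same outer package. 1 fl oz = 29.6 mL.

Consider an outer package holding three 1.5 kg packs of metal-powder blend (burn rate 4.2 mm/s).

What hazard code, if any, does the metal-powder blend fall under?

Code DG8

With burn rate 4.2 mm/s (> 2.2 mm/s), the metal-powder blend falls in Code DG8.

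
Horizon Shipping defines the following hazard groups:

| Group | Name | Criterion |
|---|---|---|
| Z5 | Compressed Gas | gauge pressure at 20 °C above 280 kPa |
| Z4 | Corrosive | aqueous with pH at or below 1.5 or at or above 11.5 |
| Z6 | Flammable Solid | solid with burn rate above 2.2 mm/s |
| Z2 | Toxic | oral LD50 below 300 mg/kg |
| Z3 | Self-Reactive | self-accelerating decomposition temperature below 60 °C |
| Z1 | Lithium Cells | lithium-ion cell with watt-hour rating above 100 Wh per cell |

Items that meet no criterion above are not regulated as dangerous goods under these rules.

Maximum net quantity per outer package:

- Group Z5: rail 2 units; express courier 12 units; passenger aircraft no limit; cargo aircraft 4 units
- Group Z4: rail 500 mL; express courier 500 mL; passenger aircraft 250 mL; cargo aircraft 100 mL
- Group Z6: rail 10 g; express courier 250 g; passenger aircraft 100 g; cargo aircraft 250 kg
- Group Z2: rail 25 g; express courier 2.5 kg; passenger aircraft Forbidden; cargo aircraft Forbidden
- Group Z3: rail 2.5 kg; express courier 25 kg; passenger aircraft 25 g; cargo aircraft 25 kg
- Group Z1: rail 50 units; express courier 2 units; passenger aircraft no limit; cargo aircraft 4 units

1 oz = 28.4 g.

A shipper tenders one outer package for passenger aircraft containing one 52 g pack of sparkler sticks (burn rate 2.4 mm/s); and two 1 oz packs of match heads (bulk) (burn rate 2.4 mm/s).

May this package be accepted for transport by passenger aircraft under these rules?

Burn rate 2.4 mm/s meets the Group Z6 criterion (Flammable Solid), so the sparkler sticks are Group Z6.
With burn rate 2.4 mm/s (> 2.2 mm/s), the match heads (bulk) fall in Group Z6.
Group Z6 net quantity: 52 g + (two 1 oz packs = 56.8 g) = 108.8 g.
108.8 g exceeds the passenger aircraft limit of 100 g for Group Z6.

No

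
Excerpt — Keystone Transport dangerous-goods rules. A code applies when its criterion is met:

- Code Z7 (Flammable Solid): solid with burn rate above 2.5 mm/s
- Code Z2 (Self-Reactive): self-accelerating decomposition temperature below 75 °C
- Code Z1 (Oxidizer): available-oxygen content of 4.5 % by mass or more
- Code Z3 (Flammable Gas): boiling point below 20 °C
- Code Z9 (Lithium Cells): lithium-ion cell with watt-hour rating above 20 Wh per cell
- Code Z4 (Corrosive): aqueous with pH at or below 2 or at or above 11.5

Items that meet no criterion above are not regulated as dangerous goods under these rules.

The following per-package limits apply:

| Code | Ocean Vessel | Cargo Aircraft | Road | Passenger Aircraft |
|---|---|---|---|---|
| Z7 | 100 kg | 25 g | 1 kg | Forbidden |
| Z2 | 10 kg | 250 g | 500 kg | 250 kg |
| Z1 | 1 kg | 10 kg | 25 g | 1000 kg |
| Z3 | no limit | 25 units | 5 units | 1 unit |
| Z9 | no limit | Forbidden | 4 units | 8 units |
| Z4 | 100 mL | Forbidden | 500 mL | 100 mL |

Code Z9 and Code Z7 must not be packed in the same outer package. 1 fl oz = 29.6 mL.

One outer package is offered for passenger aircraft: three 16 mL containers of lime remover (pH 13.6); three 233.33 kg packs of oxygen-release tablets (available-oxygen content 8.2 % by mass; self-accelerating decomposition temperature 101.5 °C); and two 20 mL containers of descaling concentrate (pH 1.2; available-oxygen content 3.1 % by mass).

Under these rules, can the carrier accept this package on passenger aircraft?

Yes

Lime remover: pH 13.6 ≥ 11.5 → Code Z4 (Corrosive).
Oxygen-release tablets: available-oxygen content 8.2 % by mass ≥ 4.5 % by mass → Code Z1 (Oxidizer).
With pH 1.2 (≤ 2), the descaling concentrate falls in Code Z4.
Total Code Z4: (three 16 mL containers = 48 mL) + (two 20 mL containers = 40 mL) = 88 mL.
88 mL ≤ 100 mL (passenger aircraft limit, Code Z4) — within limit.
Code Z1 quantity: three 233.33 kg packs = 699.99 kg.
699.99 kg is within the passenger aircraft limit of 1000 kg for Code Z1.
The segregation rule (Code Z9 with Code Z7) does not apply to Code Z4 with Code Z1.
Every hazard code is within its passenger aircraft limit and no segregation rule is violated.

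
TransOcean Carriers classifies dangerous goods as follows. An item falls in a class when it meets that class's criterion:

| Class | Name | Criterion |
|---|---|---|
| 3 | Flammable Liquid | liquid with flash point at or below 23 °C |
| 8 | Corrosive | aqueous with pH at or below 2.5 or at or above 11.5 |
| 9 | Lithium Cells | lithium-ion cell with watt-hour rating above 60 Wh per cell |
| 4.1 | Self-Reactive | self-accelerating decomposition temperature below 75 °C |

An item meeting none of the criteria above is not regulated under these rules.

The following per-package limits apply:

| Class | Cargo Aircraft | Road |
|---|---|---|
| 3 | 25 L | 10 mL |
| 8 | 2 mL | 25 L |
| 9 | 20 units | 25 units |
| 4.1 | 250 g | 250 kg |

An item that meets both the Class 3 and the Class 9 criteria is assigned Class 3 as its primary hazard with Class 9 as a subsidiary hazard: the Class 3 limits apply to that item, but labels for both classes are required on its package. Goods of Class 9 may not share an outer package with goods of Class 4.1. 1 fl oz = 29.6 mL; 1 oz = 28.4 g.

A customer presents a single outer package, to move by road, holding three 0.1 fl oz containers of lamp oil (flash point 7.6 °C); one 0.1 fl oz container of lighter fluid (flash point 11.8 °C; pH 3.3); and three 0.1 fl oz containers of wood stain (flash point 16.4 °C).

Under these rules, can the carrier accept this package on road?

Flash point 7.6 °C meets the Class 3 criterion (Flammable Liquid), so the lamp oil is Class 3.
Flash point 11.8 °C meets the Class 3 criterion (Flammable Liquid), so the lighter fluid is Class 3.
The wood stain has flash point 16.4 °C, which is ≤ 23 °C, so it is Class 3 (Flammable Liquid).
Total Class 3: (three 0.1 fl oz containers = 8.88 mL) + (one 0.1 fl oz container = 2.96 mL) + (three 0.1 fl oz containers = 8.88 mL) = 20.72 mL.
20.72 mL > 10 mL (road limit, Class 3) — over the limit.

No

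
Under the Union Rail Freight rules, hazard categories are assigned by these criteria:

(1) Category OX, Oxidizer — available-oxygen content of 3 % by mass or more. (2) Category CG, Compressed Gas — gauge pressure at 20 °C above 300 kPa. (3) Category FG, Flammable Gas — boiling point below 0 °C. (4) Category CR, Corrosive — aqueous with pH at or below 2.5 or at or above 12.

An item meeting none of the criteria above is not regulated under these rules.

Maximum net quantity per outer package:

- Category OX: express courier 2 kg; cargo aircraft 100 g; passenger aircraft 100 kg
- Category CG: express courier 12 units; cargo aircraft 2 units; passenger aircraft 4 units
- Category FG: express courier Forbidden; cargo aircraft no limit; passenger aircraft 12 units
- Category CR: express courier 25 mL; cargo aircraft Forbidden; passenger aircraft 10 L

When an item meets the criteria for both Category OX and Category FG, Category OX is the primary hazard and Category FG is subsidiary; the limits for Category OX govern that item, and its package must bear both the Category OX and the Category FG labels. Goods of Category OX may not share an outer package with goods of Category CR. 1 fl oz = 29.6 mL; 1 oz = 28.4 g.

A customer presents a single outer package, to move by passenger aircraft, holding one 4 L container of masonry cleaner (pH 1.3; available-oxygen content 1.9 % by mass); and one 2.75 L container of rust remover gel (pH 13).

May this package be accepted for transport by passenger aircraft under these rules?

With pH 1.3 (≤ 2.5), the masonry cleaner falls in Category CR.
pH 13 meets the Category CR criterion (Corrosive), so the rust remover gel is Category CR.
Category CR net quantity: 4 L + 2.75 L = 6.75 L.
6.75 L ≤ 10 L (passenger aircraft limit, Category CR) — within limit.

Yes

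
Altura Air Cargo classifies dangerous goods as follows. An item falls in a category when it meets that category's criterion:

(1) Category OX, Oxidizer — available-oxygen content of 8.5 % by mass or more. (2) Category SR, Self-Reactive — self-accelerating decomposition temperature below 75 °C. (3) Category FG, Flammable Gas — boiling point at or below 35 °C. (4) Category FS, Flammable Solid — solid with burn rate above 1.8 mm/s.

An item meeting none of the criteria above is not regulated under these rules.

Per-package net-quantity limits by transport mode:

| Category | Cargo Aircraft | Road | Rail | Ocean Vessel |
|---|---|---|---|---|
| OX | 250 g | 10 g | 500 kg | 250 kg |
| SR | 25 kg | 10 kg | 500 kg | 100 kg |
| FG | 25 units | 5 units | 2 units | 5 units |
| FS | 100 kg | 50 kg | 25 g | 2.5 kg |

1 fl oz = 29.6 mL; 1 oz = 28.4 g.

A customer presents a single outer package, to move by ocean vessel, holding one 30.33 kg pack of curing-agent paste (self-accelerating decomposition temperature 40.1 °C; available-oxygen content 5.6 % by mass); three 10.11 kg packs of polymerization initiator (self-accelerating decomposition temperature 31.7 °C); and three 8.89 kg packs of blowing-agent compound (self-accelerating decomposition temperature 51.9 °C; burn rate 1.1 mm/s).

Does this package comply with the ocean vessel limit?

Yes

Curing-agent paste: self-accelerating decomposition temperature 40.1 °C < 75 °C → Category SR (Self-Reactive).
The polymerization initiator has self-accelerating decomposition temperature 31.7 °C, which is < 75 °C, so it is Category SR (Self-Reactive).
Self-accelerating decomposition temperature 51.9 °C meets the Category SR criterion (Self-Reactive), so the blowing-agent compound is Category SR.
Total Category SR: 30.33 kg + (three 10.11 kg packs = 30.33 kg) + (three 8.89 kg packs = 26.67 kg) = 87.33 kg.
87.33 kg ≤ 100 kg (ocean vessel limit, Category SR) — within limit.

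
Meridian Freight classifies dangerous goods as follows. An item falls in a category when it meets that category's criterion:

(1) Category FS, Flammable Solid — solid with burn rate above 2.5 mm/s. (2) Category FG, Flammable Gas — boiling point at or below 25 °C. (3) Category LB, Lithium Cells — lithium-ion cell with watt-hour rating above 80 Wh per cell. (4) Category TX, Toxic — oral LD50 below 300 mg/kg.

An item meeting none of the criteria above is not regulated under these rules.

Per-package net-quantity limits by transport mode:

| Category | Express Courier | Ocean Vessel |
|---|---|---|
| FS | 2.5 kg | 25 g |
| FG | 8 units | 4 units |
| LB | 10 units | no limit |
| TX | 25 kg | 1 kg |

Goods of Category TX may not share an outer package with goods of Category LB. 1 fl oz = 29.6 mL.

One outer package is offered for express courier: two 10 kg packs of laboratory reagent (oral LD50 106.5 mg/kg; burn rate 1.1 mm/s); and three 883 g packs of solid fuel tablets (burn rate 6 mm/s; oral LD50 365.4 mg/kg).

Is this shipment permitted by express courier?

No

With oral LD50 106.5 mg/kg (< 300 mg/kg), the laboratory reagent falls in Category TX.
Solid fuel tablets: burn rate 6 mm/s > 2.5 mm/s → Category FS (Flammable Solid).
Category FS quantity: three 883 g packs = 2.649 kg.
2.649 kg > 2.5 kg (express courier limit, Category FS) — over the limit.
Category TX quantity: two 10 kg packs = 20 kg.
20 kg is within the express courier limit of 25 kg for Category TX.
The segregation rule (Category TX with Category LB) does not apply to Category FS with Category TX.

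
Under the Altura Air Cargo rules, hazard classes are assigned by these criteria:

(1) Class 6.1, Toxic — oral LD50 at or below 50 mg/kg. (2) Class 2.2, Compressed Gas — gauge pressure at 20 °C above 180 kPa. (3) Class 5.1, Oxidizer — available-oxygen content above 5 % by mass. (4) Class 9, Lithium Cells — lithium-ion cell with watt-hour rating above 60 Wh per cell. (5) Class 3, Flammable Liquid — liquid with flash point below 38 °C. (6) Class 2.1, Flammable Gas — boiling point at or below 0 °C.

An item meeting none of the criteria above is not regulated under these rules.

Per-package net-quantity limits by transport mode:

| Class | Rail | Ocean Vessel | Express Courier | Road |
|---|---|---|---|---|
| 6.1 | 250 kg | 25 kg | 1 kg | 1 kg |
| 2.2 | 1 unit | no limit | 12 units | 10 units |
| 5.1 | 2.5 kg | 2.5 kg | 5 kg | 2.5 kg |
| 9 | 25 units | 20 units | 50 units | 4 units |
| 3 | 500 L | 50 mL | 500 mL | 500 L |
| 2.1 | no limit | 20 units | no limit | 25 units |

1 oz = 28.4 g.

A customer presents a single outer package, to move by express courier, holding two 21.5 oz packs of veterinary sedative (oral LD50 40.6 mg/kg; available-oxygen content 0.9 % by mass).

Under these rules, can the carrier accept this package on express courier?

With oral LD50 40.6 mg/kg (≤ 50 mg/kg), the veterinary sedative falls in Class 6.1.
Class 6.1 quantity: two 21.5 oz packs = 1221.2 g.
1221.2 g exceeds the express courier limit of 1 kg for Class 6.1.

No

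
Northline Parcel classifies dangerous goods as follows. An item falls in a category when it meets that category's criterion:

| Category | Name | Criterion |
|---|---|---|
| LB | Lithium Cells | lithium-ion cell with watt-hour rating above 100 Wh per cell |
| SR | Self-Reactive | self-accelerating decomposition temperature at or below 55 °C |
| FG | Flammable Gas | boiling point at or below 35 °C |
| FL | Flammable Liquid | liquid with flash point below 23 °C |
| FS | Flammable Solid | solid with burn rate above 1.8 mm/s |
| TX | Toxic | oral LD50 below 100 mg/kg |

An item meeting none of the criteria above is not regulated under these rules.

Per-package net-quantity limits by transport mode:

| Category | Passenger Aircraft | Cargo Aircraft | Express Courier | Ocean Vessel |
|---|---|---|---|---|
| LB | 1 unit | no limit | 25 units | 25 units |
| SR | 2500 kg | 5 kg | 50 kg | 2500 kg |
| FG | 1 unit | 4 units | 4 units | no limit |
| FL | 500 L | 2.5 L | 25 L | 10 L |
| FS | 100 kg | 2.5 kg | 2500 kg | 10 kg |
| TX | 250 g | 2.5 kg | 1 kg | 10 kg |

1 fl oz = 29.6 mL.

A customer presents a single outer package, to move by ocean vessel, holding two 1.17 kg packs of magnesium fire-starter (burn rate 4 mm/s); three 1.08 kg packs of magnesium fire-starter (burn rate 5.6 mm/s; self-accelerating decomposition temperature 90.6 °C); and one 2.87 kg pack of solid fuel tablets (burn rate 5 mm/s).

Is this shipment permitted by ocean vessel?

Yes

The magnesium fire-starter has burn rate 4 mm/s, which is > 1.8 mm/s, so it is Category FS (Flammable Solid).
Burn rate 5.6 mm/s meets the Category FS criterion (Flammable Solid), so the magnesium fire-starter is Category FS.
Burn rate 5 mm/s meets the Category FS criterion (Flammable Solid), so the solid fuel tablets are Category FS.
Category FS net quantity: (two 1.17 kg packs = 2.34 kg) + (three 1.08 kg packs = 3.24 kg) + 2.87 kg = 8.45 kg.
8.45 kg ≤ 10 kg (ocean vessel limit, Category FS) — within limit.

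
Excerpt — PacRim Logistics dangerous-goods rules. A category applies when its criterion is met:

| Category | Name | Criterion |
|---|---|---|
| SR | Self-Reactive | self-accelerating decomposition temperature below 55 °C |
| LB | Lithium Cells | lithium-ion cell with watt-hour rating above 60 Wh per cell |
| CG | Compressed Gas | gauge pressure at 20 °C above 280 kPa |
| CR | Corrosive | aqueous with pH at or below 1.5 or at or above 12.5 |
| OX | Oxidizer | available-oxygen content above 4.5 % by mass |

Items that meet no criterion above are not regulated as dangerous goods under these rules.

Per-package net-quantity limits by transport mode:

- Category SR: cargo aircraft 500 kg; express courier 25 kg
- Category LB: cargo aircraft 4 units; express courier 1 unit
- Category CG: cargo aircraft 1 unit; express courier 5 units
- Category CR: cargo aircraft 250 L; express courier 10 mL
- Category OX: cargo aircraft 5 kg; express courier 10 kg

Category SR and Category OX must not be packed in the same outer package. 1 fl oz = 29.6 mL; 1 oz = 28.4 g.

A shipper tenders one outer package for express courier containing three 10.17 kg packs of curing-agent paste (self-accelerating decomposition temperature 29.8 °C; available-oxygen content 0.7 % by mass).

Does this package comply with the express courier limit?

With self-accelerating decomposition temperature 29.8 °C (< 55 °C), the curing-agent paste falls in Category SR.
Category SR quantity: three 10.17 kg packs = 30.51 kg.
30.51 kg > 25 kg (express courier limit, Category SR) — over the limit.

No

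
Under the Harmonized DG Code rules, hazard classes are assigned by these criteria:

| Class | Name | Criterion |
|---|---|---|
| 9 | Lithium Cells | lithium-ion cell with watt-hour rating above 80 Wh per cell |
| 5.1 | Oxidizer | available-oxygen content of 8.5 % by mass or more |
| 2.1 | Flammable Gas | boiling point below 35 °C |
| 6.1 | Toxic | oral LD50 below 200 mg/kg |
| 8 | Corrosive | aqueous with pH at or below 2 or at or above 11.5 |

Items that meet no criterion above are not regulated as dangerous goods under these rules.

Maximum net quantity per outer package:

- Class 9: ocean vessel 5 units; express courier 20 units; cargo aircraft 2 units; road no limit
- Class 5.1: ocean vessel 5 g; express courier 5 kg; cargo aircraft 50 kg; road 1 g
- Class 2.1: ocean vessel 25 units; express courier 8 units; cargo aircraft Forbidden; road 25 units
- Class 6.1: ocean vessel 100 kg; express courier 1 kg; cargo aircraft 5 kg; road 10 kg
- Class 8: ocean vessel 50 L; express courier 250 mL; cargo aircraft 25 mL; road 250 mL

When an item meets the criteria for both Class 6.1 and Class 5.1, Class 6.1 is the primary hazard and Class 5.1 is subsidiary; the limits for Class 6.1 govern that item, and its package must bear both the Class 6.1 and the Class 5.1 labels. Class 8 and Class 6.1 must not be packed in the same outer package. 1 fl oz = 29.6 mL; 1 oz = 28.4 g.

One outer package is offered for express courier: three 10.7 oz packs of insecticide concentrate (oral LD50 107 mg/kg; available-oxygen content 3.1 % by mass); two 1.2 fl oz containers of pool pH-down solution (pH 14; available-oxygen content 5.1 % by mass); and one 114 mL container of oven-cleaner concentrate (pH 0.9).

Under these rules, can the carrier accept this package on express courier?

With oral LD50 107 mg/kg (< 200 mg/kg), the insecticide concentrate falls in Class 6.1.
Pool pH-down solution: pH 14 ≥ 11.5 → Class 8 (Corrosive).
The oven-cleaner concentrate has pH 0.9, which is ≤ 2, so it is Class 8 (Corrosive).
Total Class 8: (two 1.2 fl oz containers = 71.04 mL) + 114 mL = 185.04 mL.
185.04 mL is within the express courier limit of 250 mL for Class 8.
Class 6.1 quantity: three 10.7 oz packs = 911.64 g.
That is within the Class 6.1 express courier limit of 1 kg.
Class 8 and Class 6.1 may not share an outer package.

No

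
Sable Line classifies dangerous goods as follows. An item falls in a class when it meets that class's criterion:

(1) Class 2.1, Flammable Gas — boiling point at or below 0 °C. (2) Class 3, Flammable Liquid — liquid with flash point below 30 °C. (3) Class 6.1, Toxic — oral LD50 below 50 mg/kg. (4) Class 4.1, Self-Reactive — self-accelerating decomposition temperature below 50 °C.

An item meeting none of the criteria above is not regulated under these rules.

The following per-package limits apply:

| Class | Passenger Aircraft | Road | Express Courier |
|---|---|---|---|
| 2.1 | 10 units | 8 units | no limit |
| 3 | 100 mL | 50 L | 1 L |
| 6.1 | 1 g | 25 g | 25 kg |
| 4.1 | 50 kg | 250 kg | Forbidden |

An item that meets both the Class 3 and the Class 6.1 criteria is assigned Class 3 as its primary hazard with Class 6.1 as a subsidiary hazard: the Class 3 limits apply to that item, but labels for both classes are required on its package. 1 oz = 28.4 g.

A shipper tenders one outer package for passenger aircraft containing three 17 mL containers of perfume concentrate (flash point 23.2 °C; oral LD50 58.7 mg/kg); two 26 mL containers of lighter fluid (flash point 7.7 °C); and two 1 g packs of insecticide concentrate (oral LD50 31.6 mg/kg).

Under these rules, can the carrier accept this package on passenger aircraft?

No

Perfume concentrate: flash point 23.2 °C < 30 °C → Class 3 (Flammable Liquid).
The lighter fluid has flash point 7.7 °C, which is < 30 °C, so it is Class 3 (Flammable Liquid).
Oral LD50 31.6 mg/kg meets the Class 6.1 criterion (Toxic), so the insecticide concentrate is Class 6.1.
Class 6.1 quantity: two 1 g packs = 2 g.
2 g > 1 g (passenger aircraft limit, Class 6.1) — over the limit.
Class 3 net quantity: (three 17 mL containers = 51 mL) + (two 26 mL containers = 52 mL) = 103 mL.
103 mL exceeds the passenger aircraft limit of 100 mL for Class 3.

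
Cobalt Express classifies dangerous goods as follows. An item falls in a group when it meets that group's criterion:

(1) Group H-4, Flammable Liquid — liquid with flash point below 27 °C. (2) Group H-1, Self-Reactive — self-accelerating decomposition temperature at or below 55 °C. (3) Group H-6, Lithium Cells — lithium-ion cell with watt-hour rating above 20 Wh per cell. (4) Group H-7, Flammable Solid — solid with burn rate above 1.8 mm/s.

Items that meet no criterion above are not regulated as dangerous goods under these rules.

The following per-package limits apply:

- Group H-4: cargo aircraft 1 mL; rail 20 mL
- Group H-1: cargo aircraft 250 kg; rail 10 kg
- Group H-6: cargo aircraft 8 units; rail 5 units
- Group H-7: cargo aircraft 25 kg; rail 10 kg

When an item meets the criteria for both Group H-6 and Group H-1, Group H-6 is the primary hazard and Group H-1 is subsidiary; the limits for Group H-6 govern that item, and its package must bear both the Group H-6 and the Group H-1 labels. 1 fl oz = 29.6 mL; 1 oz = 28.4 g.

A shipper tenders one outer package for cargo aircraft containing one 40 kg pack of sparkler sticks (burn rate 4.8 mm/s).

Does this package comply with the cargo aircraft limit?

With burn rate 4.8 mm/s (> 1.8 mm/s), the sparkler sticks fall in Group H-7.
Group H-7 quantity: 40 kg.
That exceeds the Group H-7 cargo aircraft limit of 25 kg.

No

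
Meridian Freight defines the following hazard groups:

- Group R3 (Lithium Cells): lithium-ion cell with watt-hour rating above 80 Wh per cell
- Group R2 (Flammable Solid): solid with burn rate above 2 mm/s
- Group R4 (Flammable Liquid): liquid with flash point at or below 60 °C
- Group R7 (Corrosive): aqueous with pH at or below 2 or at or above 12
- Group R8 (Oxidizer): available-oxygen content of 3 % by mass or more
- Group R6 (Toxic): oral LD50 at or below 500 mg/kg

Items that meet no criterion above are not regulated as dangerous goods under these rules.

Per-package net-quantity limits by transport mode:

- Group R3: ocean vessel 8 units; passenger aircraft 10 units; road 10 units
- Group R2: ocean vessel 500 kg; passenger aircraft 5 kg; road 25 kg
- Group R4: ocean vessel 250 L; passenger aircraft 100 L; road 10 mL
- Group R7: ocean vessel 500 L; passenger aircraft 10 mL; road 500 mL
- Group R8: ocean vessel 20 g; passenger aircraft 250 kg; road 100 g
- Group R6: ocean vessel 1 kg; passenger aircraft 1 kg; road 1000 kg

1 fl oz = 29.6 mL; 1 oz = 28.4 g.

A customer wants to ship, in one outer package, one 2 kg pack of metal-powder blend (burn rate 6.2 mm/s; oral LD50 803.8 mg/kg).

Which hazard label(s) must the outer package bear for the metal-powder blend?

With burn rate 6.2 mm/s (> 2 mm/s), the metal-powder blend falls in Group R2.
Only the Group R2 label is required.

Group R2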